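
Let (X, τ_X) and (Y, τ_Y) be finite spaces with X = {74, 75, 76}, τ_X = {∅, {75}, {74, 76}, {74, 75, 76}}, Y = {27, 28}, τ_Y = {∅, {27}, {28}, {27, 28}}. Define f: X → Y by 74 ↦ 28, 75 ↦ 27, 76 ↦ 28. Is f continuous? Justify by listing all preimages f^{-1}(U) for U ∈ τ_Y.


f IS continuous.

Compute f^{-1}(U) for each U ∈ τ_Y:
  U = ∅: f^{-1}(U) = ∅ ∈ τ_X ✓.
  U = {27}: f^{-1}(U) = {75} ∈ τ_X ✓.
  U = {28}: f^{-1}(U) = {74, 76} ∈ τ_X ✓.
  U = {27, 28}: f^{-1}(U) = {74, 75, 76} ∈ τ_X ✓.
Every preimage lies in τ_X, so f IS continuous.


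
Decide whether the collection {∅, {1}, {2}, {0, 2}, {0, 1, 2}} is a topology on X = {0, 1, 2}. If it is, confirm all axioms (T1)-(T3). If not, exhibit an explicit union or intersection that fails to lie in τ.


τ is NOT a topology on X.

Axiom (T1): ∅ ∈ τ? Yes; X ∈ τ? Yes.
Axiom (T2/T3): check pairwise unions and intersections of members of τ.
Counterexample for (T2): {1} ∪ {2} = {1, 2} ∉ τ. Therefore τ is NOT a topology.


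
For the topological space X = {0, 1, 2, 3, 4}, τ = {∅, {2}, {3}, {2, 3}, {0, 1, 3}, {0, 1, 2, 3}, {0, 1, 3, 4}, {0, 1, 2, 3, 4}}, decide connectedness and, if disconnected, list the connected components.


(X, τ) is disconnected; components = [{2}, {0, 1, 3, 4}].

Find clopen sets (U ∈ τ with X ∖ U ∈ τ):
  U = ∅, X ∖ U = {0, 1, 2, 3, 4} — both open, so U is clopen.
  U = {2}, X ∖ U = {0, 1, 3, 4} — both open, so U is clopen.
  U = {0, 1, 3, 4}, X ∖ U = {2} — both open, so U is clopen.
  U = {0, 1, 2, 3, 4}, X ∖ U = ∅ — both open, so U is clopen.
Nontrivial clopen(s) exist: e.g. {2}. So (X, τ) is disconnected.
Compute connected components by grouping points that agree on all clopens:
  component: {2}
  component: {0, 1, 3, 4}


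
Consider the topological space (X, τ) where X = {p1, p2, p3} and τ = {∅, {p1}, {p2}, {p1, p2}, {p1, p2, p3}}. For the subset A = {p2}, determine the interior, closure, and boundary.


int(A) = {p2}, cl(A) = {p2, p3}, ∂A = {p3}.

Closed sets in (X, τ) are complements of opens:
  closed(X, τ) = {∅, {p3}, {p1, p3}, {p2, p3}, {p1, p2, p3}}.
int(A) = ⋃ {U ∈ τ : U ⊆ A}. Opens contained in A: ∅, {p2}.
Taking the union of these: int(A) = {p2}.
cl(A) = ⋂ {C closed : A ⊆ C}. Closed sets containing A: {p2, p3}, {p1, p2, p3}.
Intersecting these: cl(A) = {p2, p3}.
∂A = cl(A) ∖ int(A) = {p2, p3} ∖ {p2} = {p3}.


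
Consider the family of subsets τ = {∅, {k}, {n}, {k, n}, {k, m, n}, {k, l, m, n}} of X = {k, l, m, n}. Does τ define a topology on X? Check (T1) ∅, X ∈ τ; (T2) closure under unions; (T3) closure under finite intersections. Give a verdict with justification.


τ IS a topology on X.

Axiom (T1): ∅ ∈ τ? Yes; X ∈ τ? Yes.
Axiom (T2/T3): check pairwise unions and intersections of members of τ.
All pairwise intersections and unions checked — each lies in τ. Therefore τ satisfies (T1), (T2), (T3): it IS a topology on X.


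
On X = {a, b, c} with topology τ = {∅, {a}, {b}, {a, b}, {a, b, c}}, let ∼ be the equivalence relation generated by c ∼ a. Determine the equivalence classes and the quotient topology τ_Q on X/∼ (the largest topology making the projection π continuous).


X/∼ = {[a=c], [b]}; |τ_Q| = 3.

Equivalence classes: [a=c], [b].
Quotient map π: X → X/∼ sends a ↦ [a=c], b ↦ [b], c ↦ [a=c].
For each subset V ⊆ X/∼, compute π^{-1}(V) ⊆ X and check whether π^{-1}(V) ∈ τ. V is open in τ_Q iff π^{-1}(V) ∈ τ.
  V = {}: π^{-1}(V) = ∅ ∈ τ ✓.
  V = {[a=c]}: π^{-1}(V) = {a, c} ∉ τ ✗.
  V = {[b]}: π^{-1}(V) = {b} ∈ τ ✓.
  V = {[a=c], [b]}: π^{-1}(V) = {a, b, c} ∈ τ ✓.
Open sets in the quotient: τ_Q = {{}, {[b]}, {[a=c], [b]}} (3 elements).


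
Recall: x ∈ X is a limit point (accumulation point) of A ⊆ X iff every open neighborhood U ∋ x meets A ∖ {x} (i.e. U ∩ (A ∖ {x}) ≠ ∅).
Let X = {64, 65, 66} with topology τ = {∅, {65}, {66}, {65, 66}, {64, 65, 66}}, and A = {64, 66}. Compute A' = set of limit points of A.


A' = {64}

For each x ∈ X, list the open sets U ∈ τ with x ∈ U, then check whether U ∩ (A ∖ {x}) ≠ ∅ for every such U.
  x = 64: opens ∋ x are {64, 65, 66}; each meets A ∖ {64}, so x IS a limit point.
  x = 65: open {65} ∋ x has {65} ∩ (A ∖ {65}) = ∅, so x is NOT a limit point.
  x = 66: open {66} ∋ x has {66} ∩ (A ∖ {66}) = ∅, so x is NOT a limit point.
Collecting: A' = {64}.


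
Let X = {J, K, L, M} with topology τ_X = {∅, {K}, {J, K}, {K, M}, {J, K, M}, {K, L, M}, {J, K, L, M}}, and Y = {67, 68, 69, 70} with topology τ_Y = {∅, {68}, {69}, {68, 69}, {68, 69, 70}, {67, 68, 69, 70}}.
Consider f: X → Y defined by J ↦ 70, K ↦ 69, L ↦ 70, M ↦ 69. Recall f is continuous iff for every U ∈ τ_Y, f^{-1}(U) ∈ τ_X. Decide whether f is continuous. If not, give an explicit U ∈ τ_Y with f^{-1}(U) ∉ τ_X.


f IS continuous.

Compute f^{-1}(U) for each U ∈ τ_Y:
  U = ∅: f^{-1}(U) = ∅ ∈ τ_X ✓.
  U = {68}: f^{-1}(U) = ∅ ∈ τ_X ✓.
  U = {69}: f^{-1}(U) = {K, M} ∈ τ_X ✓.
  U = {68, 69}: f^{-1}(U) = {K, M} ∈ τ_X ✓.
  U = {68, 69, 70}: f^{-1}(U) = {J, K, L, M} ∈ τ_X ✓.
  U = {67, 68, 69, 70}: f^{-1}(U) = {J, K, L, M} ∈ τ_X ✓.
Every preimage lies in τ_X, so f IS continuous.


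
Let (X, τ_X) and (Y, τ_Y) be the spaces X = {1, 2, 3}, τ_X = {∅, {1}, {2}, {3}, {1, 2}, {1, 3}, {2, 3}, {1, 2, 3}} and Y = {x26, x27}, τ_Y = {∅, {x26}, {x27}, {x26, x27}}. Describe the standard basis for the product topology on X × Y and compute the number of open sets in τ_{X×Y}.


Basis B = {∅ × ∅, {1} × {x26}, {1} × {x27}, {2} × {x26}, {2} × {x27}, {3} × {x26}, {3} × {x27}, {1} × {x26, x27}, {1, 2} × {x26}, {1, 3} × {x26}, {1, 2} × {x27}, {1, 3} × {x27}, {2} × {x26, x27}, {2, 3} × {x26}, {2, 3} × {x27}, {3} × {x26, x27}, {1, 2, 3} × {x26}, {1, 2, 3} × {x27}, {1, 2} × {x26, x27}, {1, 3} × {x26, x27}, {2, 3} × {x26, x27}, {1, 2, 3} × {x26, x27}}; |τ_{X×Y}| = 64.

Enumerate products U × V with U ∈ τ_X, V ∈ τ_Y (deduplicated):
  ∅ × ∅ = {} (∅)
  {1} × {x26} = {(1,x26)}
  {1} × {x27} = {(1,x27)}
  {2} × {x26} = {(2,x26)}
  {2} × {x27} = {(2,x27)}
  {3} × {x26} = {(3,x26)}
  {3} × {x27} = {(3,x27)}
  {1} × {x26, x27} = {(1,x26), (1,x27)}
  {1, 2} × {x26} = {(1,x26), (2,x26)}
  {1, 3} × {x26} = {(1,x26), (3,x26)}
  {1, 2} × {x27} = {(1,x27), (2,x27)}
  {1, 3} × {x27} = {(1,x27), (3,x27)}
  {2} × {x26, x27} = {(2,x26), (2,x27)}
  {2, 3} × {x26} = {(2,x26), (3,x26)}
  {2, 3} × {x27} = {(2,x27), (3,x27)}
  {3} × {x26, x27} = {(3,x26), (3,x27)}
  {1, 2, 3} × {x26} = {(1,x26), (2,x26), (3,x26)}
  {1, 2, 3} × {x27} = {(1,x27), (2,x27), (3,x27)}
  {1, 2} × {x26, x27} = {(1,x26), (1,x27), (2,x26), (2,x27)}
  {1, 3} × {x26, x27} = {(1,x26), (1,x27), (3,x26), (3,x27)}
  {2, 3} × {x26, x27} = {(2,x26), (2,x27), (3,x26), (3,x27)}
  {1, 2, 3} × {x26, x27} = {(1,x26), (1,x27), (2,x26), (2,x27), (3,x26), (3,x27)}
These 22 distinct sets form the basis B.
Close under arbitrary unions to get τ_{X×Y}; counting gives |τ_{X×Y}| = 64.


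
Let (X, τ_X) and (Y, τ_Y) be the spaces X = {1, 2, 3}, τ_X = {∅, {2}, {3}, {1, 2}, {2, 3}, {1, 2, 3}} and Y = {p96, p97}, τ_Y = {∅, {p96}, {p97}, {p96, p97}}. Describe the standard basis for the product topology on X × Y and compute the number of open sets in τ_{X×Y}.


Basis B = {∅ × ∅, {2} × {p96}, {2} × {p97}, {3} × {p96}, {3} × {p97}, {1, 2} × {p96}, {1, 2} × {p97}, {2} × {p96, p97}, {2, 3} × {p96}, {2, 3} × {p97}, {3} × {p96, p97}, {1, 2, 3} × {p96}, {1, 2, 3} × {p97}, {1, 2} × {p96, p97}, {2, 3} × {p96, p97}, {1, 2, 3} × {p96, p97}}; |τ_{X×Y}| = 36.

Enumerate products U × V with U ∈ τ_X, V ∈ τ_Y (deduplicated):
  ∅ × ∅ = {} (∅)
  {2} × {p96} = {(2,p96)}
  {2} × {p97} = {(2,p97)}
  {3} × {p96} = {(3,p96)}
  {3} × {p97} = {(3,p97)}
  {1, 2} × {p96} = {(1,p96), (2,p96)}
  {1, 2} × {p97} = {(1,p97), (2,p97)}
  {2} × {p96, p97} = {(2,p96), (2,p97)}
  {2, 3} × {p96} = {(2,p96), (3,p96)}
  {2, 3} × {p97} = {(2,p97), (3,p97)}
  {3} × {p96, p97} = {(3,p96), (3,p97)}
  {1, 2, 3} × {p96} = {(1,p96), (2,p96), (3,p96)}
  {1, 2, 3} × {p97} = {(1,p97), (2,p97), (3,p97)}
  {1, 2} × {p96, p97} = {(1,p96), (1,p97), (2,p96), (2,p97)}
  {2, 3} × {p96, p97} = {(2,p96), (2,p97), (3,p96), (3,p97)}
  {1, 2, 3} × {p96, p97} = {(1,p96), (1,p97), (2,p96), (2,p97), (3,p96), (3,p97)}
These 16 distinct sets form the basis B.
Close under arbitrary unions to get τ_{X×Y}; counting gives |τ_{X×Y}| = 36.


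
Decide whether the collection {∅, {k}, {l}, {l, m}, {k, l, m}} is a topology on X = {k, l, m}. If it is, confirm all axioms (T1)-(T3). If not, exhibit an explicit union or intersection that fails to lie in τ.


τ is NOT a topology on X.

Axiom (T1): ∅ ∈ τ? Yes; X ∈ τ? Yes.
Axiom (T2/T3): check pairwise unions and intersections of members of τ.
Counterexample for (T2): {k} ∪ {l} = {k, l} ∉ τ. Therefore τ is NOT a topology.


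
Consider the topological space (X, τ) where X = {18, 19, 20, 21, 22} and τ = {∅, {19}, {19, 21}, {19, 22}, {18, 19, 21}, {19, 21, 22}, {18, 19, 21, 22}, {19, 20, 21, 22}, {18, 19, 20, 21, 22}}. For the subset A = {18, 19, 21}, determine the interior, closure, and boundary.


int(A) = {18, 19, 21}, cl(A) = {18, 19, 20, 21, 22}, ∂A = {20, 22}.

Closed sets in (X, τ) are complements of opens:
  closed(X, τ) = {∅, {18}, {20}, {18, 20}, {20, 22}, {18, 20, 21}, {18, 20, 22}, {18, 20, 21, 22}, {18, 19, 20, 21, 22}}.
int(A) = ⋃ {U ∈ τ : U ⊆ A}. Opens contained in A: ∅, {19}, {19, 21}, {18, 19, 21}.
Taking the union of these: int(A) = {18, 19, 21}.
cl(A) = ⋂ {C closed : A ⊆ C}. Closed sets containing A: {18, 19, 20, 21, 22}.
Intersecting these: cl(A) = {18, 19, 20, 21, 22}.
∂A = cl(A) ∖ int(A) = {18, 19, 20, 21, 22} ∖ {18, 19, 21} = {20, 22}.


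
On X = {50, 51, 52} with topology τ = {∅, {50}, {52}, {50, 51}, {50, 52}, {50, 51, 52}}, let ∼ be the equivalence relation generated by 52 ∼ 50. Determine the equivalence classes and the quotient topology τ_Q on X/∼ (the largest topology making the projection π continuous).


X/∼ = {[50=52], [51]}; |τ_Q| = 3.

Equivalence classes: [50=52], [51].
Quotient map π: X → X/∼ sends 50 ↦ [50=52], 51 ↦ [51], 52 ↦ [50=52].
For each subset V ⊆ X/∼, compute π^{-1}(V) ⊆ X and check whether π^{-1}(V) ∈ τ. V is open in τ_Q iff π^{-1}(V) ∈ τ.
  V = {}: π^{-1}(V) = ∅ ∈ τ ✓.
  V = {[50=52]}: π^{-1}(V) = {50, 52} ∈ τ ✓.
  V = {[51]}: π^{-1}(V) = {51} ∉ τ ✗.
  V = {[50=52], [51]}: π^{-1}(V) = {50, 51, 52} ∈ τ ✓.
Open sets in the quotient: τ_Q = {{}, {[50=52]}, {[50=52], [51]}} (3 elements).


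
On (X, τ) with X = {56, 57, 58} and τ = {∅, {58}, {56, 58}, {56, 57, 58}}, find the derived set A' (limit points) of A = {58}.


A' = {56, 57}

For each x ∈ X, list the open sets U ∈ τ with x ∈ U, then check whether U ∩ (A ∖ {x}) ≠ ∅ for every such U.
  x = 56: opens ∋ x are {56, 58}, {56, 57, 58}; each meets A ∖ {56}, so x IS a limit point.
  x = 57: opens ∋ x are {56, 57, 58}; each meets A ∖ {57}, so x IS a limit point.
  x = 58: open {58} ∋ x has {58} ∩ (A ∖ {58}) = ∅, so x is NOT a limit point.
Collecting: A' = {56, 57}.


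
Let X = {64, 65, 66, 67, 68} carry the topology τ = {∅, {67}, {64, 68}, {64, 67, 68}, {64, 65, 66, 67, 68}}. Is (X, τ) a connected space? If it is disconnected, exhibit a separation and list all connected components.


(X, τ) is connected.

Find clopen sets (U ∈ τ with X ∖ U ∈ τ):
  U = ∅, X ∖ U = {64, 65, 66, 67, 68} — both open, so U is clopen.
  U = {64, 65, 66, 67, 68}, X ∖ U = ∅ — both open, so U is clopen.
Only trivial clopens (∅ and X) exist, so (X, τ) is connected.
Compute connected components by grouping points that agree on all clopens:
  component: {64, 65, 66, 67, 68}


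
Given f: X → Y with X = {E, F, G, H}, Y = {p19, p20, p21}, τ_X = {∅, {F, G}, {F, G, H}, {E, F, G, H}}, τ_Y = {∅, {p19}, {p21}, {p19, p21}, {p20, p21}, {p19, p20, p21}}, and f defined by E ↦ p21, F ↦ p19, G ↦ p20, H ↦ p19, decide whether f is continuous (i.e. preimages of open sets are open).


f is NOT continuous.

Compute f^{-1}(U) for each U ∈ τ_Y:
  U = ∅: f^{-1}(U) = ∅ ∈ τ_X ✓.
  U = {p19}: f^{-1}(U) = {F, H} ∉ τ_X ✗.
  U = {p21}: f^{-1}(U) = {E} ∉ τ_X ✗.
  U = {p19, p21}: f^{-1}(U) = {E, F, H} ∉ τ_X ✗.
  U = {p20, p21}: f^{-1}(U) = {E, G} ∉ τ_X ✗.
  U = {p19, p20, p21}: f^{-1}(U) = {E, F, G, H} ∈ τ_X ✓.
Found U = {p19} with f^{-1}(U) = {F, H} not in τ_X. Therefore f is NOT continuous.


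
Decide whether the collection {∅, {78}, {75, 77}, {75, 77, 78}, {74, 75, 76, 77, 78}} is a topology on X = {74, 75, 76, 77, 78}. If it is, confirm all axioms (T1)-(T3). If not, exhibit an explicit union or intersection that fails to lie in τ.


τ IS a topology on X.

Axiom (T1): ∅ ∈ τ? Yes; X ∈ τ? Yes.
Axiom (T2/T3): check pairwise unions and intersections of members of τ.
All pairwise intersections and unions checked — each lies in τ. Therefore τ satisfies (T1), (T2), (T3): it IS a topology on X.


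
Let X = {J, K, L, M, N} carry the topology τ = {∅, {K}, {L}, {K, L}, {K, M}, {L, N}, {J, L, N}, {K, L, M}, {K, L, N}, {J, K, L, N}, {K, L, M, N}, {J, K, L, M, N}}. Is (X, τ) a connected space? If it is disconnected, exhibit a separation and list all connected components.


(X, τ) is disconnected; components = [{K, M}, {J, L, N}].

Find clopen sets (U ∈ τ with X ∖ U ∈ τ):
  U = ∅, X ∖ U = {J, K, L, M, N} — both open, so U is clopen.
  U = {K, M}, X ∖ U = {J, L, N} — both open, so U is clopen.
  U = {J, L, N}, X ∖ U = {K, M} — both open, so U is clopen.
  U = {J, K, L, M, N}, X ∖ U = ∅ — both open, so U is clopen.
Nontrivial clopen(s) exist: e.g. {J, L, N}. So (X, τ) is disconnected.
Compute connected components by grouping points that agree on all clopens:
  component: {K, M}
  component: {J, L, N}


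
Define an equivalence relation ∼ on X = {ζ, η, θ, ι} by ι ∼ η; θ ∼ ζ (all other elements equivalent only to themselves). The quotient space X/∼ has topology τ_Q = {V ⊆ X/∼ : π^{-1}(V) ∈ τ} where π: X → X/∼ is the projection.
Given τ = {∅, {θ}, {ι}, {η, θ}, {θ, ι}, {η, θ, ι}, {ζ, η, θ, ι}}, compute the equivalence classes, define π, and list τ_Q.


X/∼ = {[ζ=θ], [η=ι]}; |τ_Q| = 2.

Equivalence classes: [ζ=θ], [η=ι].
Quotient map π: X → X/∼ sends ζ ↦ [ζ=θ], η ↦ [η=ι], θ ↦ [ζ=θ], ι ↦ [η=ι].
For each subset V ⊆ X/∼, compute π^{-1}(V) ⊆ X and check whether π^{-1}(V) ∈ τ. V is open in τ_Q iff π^{-1}(V) ∈ τ.
  V = {}: π^{-1}(V) = ∅ ∈ τ ✓.
  V = {[ζ=θ]}: π^{-1}(V) = {ζ, θ} ∉ τ ✗.
  V = {[η=ι]}: π^{-1}(V) = {η, ι} ∉ τ ✗.
  V = {[ζ=θ], [η=ι]}: π^{-1}(V) = {ζ, η, θ, ι} ∈ τ ✓.
Open sets in the quotient: τ_Q = {{}, {[ζ=θ], [η=ι]}} (2 elements).


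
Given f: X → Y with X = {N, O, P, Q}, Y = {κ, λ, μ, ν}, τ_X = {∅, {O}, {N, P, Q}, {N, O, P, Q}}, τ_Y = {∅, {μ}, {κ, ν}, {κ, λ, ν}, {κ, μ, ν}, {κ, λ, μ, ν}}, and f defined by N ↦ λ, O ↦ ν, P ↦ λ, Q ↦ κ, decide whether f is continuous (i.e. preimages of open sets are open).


f is NOT continuous.

Compute f^{-1}(U) for each U ∈ τ_Y:
  U = ∅: f^{-1}(U) = ∅ ∈ τ_X ✓.
  U = {μ}: f^{-1}(U) = ∅ ∈ τ_X ✓.
  U = {κ, ν}: f^{-1}(U) = {O, Q} ∉ τ_X ✗.
  U = {κ, λ, ν}: f^{-1}(U) = {N, O, P, Q} ∈ τ_X ✓.
  U = {κ, μ, ν}: f^{-1}(U) = {O, Q} ∉ τ_X ✗.
  U = {κ, λ, μ, ν}: f^{-1}(U) = {N, O, P, Q} ∈ τ_X ✓.
Found U = {κ, ν} with f^{-1}(U) = {O, Q} not in τ_X. Therefore f is NOT continuous.


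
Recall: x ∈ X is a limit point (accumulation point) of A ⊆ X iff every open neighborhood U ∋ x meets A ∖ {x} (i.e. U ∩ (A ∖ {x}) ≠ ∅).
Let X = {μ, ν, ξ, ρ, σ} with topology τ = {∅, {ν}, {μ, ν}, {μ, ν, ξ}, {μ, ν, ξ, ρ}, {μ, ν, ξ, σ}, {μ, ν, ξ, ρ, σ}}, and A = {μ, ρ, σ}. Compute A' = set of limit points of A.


A' = {ξ, ρ, σ}

For each x ∈ X, list the open sets U ∈ τ with x ∈ U, then check whether U ∩ (A ∖ {x}) ≠ ∅ for every such U.
  x = μ: open {μ, ν} ∋ x has {μ, ν} ∩ (A ∖ {μ}) = ∅, so x is NOT a limit point.
  x = ν: open {ν} ∋ x has {ν} ∩ (A ∖ {ν}) = ∅, so x is NOT a limit point.
  x = ξ: opens ∋ x are {μ, ν, ξ}, {μ, ν, ξ, ρ}, {μ, ν, ξ, σ}, {μ, ν, ξ, ρ, σ}; each meets A ∖ {ξ}, so x IS a limit point.
  x = ρ: opens ∋ x are {μ, ν, ξ, ρ}, {μ, ν, ξ, ρ, σ}; each meets A ∖ {ρ}, so x IS a limit point.
  x = σ: opens ∋ x are {μ, ν, ξ, σ}, {μ, ν, ξ, ρ, σ}; each meets A ∖ {σ}, so x IS a limit point.
Collecting: A' = {ξ, ρ, σ}.


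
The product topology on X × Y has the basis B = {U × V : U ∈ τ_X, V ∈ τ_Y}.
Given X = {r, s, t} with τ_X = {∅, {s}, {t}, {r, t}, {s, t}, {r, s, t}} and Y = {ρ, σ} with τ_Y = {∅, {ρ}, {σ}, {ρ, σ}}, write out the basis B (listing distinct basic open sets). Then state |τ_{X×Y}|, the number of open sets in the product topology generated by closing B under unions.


Basis B = {∅ × ∅, {s} × {ρ}, {s} × {σ}, {t} × {ρ}, {t} × {σ}, {r, t} × {ρ}, {r, t} × {σ}, {s} × {ρ, σ}, {s, t} × {ρ}, {s, t} × {σ}, {t} × {ρ, σ}, {r, s, t} × {ρ}, {r, s, t} × {σ}, {r, t} × {ρ, σ}, {s, t} × {ρ, σ}, {r, s, t} × {ρ, σ}}; |τ_{X×Y}| = 36.

Enumerate products U × V with U ∈ τ_X, V ∈ τ_Y (deduplicated):
  ∅ × ∅ = {} (∅)
  {s} × {ρ} = {(s,ρ)}
  {s} × {σ} = {(s,σ)}
  {t} × {ρ} = {(t,ρ)}
  {t} × {σ} = {(t,σ)}
  {r, t} × {ρ} = {(r,ρ), (t,ρ)}
  {r, t} × {σ} = {(r,σ), (t,σ)}
  {s} × {ρ, σ} = {(s,ρ), (s,σ)}
  {s, t} × {ρ} = {(s,ρ), (t,ρ)}
  {s, t} × {σ} = {(s,σ), (t,σ)}
  {t} × {ρ, σ} = {(t,ρ), (t,σ)}
  {r, s, t} × {ρ} = {(r,ρ), (s,ρ), (t,ρ)}
  {r, s, t} × {σ} = {(r,σ), (s,σ), (t,σ)}
  {r, t} × {ρ, σ} = {(r,ρ), (r,σ), (t,ρ), (t,σ)}
  {s, t} × {ρ, σ} = {(s,ρ), (s,σ), (t,ρ), (t,σ)}
  {r, s, t} × {ρ, σ} = {(r,ρ), (r,σ), (s,ρ), (s,σ), (t,ρ), (t,σ)}
These 16 distinct sets form the basis B.
Close under arbitrary unions to get τ_{X×Y}; counting gives |τ_{X×Y}| = 36.


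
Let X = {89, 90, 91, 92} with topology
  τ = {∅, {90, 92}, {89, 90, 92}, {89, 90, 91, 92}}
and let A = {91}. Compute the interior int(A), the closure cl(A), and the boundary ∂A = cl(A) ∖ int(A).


int(A) = ∅, cl(A) = {91}, ∂A = {91}.

Closed sets in (X, τ) are complements of opens:
  closed(X, τ) = {∅, {91}, {89, 91}, {89, 90, 91, 92}}.
int(A) = ⋃ {U ∈ τ : U ⊆ A}. Opens contained in A: ∅.
Taking the union of these: int(A) = ∅.
cl(A) = ⋂ {C closed : A ⊆ C}. Closed sets containing A: {91}, {89, 91}, {89, 90, 91, 92}.
Intersecting these: cl(A) = {91}.
∂A = cl(A) ∖ int(A) = {91} ∖ ∅ = {91}.


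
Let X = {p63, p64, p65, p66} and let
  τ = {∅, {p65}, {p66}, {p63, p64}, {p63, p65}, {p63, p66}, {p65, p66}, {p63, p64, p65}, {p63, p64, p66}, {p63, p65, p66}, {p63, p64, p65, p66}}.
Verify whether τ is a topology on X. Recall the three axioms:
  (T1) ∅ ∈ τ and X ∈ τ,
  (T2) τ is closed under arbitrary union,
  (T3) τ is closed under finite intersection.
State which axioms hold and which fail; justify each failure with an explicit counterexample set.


τ is NOT a topology on X.

Axiom (T1): ∅ ∈ τ? Yes; X ∈ τ? Yes.
Axiom (T2/T3): check pairwise unions and intersections of members of τ.
Counterexample for (T3): {p63, p64} ∩ {p63, p65} = {p63} ∉ τ. Therefore τ is NOT a topology.


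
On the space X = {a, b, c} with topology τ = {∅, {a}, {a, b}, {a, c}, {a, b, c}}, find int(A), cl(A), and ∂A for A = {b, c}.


int(A) = ∅, cl(A) = {b, c}, ∂A = {b, c}.

Closed sets in (X, τ) are complements of opens:
  closed(X, τ) = {∅, {b}, {c}, {b, c}, {a, b, c}}.
int(A) = ⋃ {U ∈ τ : U ⊆ A}. Opens contained in A: ∅.
Taking the union of these: int(A) = ∅.
cl(A) = ⋂ {C closed : A ⊆ C}. Closed sets containing A: {b, c}, {a, b, c}.
Intersecting these: cl(A) = {b, c}.
∂A = cl(A) ∖ int(A) = {b, c} ∖ ∅ = {b, c}.


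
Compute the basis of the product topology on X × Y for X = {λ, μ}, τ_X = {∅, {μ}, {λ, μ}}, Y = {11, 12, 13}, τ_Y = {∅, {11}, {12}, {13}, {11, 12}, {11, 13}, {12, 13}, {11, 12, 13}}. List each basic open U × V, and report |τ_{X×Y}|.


Basis B = {∅ × ∅, {μ} × {11}, {μ} × {12}, {μ} × {13}, {λ, μ} × {11}, {λ, μ} × {12}, {λ, μ} × {13}, {μ} × {11, 12}, {μ} × {11, 13}, {μ} × {12, 13}, {μ} × {11, 12, 13}, {λ, μ} × {11, 12}, {λ, μ} × {11, 13}, {λ, μ} × {12, 13}, {λ, μ} × {11, 12, 13}}; |τ_{X×Y}| = 27.

Enumerate products U × V with U ∈ τ_X, V ∈ τ_Y (deduplicated):
  ∅ × ∅ = {} (∅)
  {μ} × {11} = {(μ,11)}
  {μ} × {12} = {(μ,12)}
  {μ} × {13} = {(μ,13)}
  {λ, μ} × {11} = {(λ,11), (μ,11)}
  {λ, μ} × {12} = {(λ,12), (μ,12)}
  {λ, μ} × {13} = {(λ,13), (μ,13)}
  {μ} × {11, 12} = {(μ,11), (μ,12)}
  {μ} × {11, 13} = {(μ,11), (μ,13)}
  {μ} × {12, 13} = {(μ,12), (μ,13)}
  {μ} × {11, 12, 13} = {(μ,11), (μ,12), (μ,13)}
  {λ, μ} × {11, 12} = {(λ,11), (λ,12), (μ,11), (μ,12)}
  {λ, μ} × {11, 13} = {(λ,11), (λ,13), (μ,11), (μ,13)}
  {λ, μ} × {12, 13} = {(λ,12), (λ,13), (μ,12), (μ,13)}
  {λ, μ} × {11, 12, 13} = {(λ,11), (λ,12), (λ,13), (μ,11), (μ,12), (μ,13)}
These 15 distinct sets form the basis B.
Close under arbitrary unions to get τ_{X×Y}; counting gives |τ_{X×Y}| = 27.


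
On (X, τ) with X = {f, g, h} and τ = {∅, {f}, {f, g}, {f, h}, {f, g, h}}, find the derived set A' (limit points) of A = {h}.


A' = ∅

For each x ∈ X, list the open sets U ∈ τ with x ∈ U, then check whether U ∩ (A ∖ {x}) ≠ ∅ for every such U.
  x = f: open {f} ∋ x has {f} ∩ (A ∖ {f}) = ∅, so x is NOT a limit point.
  x = g: open {f, g} ∋ x has {f, g} ∩ (A ∖ {g}) = ∅, so x is NOT a limit point.
  x = h: open {f, h} ∋ x has {f, h} ∩ (A ∖ {h}) = ∅, so x is NOT a limit point.
Collecting: A' = ∅.


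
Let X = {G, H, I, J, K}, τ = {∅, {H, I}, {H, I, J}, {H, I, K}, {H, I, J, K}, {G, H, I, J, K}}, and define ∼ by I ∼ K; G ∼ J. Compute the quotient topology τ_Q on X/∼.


X/∼ = {[G=J], [H], [I=K]}; |τ_Q| = 3.

Equivalence classes: [G=J], [H], [I=K].
Quotient map π: X → X/∼ sends G ↦ [G=J], H ↦ [H], I ↦ [I=K], J ↦ [G=J], K ↦ [I=K].
For each subset V ⊆ X/∼, compute π^{-1}(V) ⊆ X and check whether π^{-1}(V) ∈ τ. V is open in τ_Q iff π^{-1}(V) ∈ τ.
  V = {}: π^{-1}(V) = ∅ ∈ τ ✓.
  V = {[G=J]}: π^{-1}(V) = {G, J} ∉ τ ✗.
  V = {[H]}: π^{-1}(V) = {H} ∉ τ ✗.
  V = {[G=J], [H]}: π^{-1}(V) = {G, H, J} ∉ τ ✗.
  V = {[I=K]}: π^{-1}(V) = {I, K} ∉ τ ✗.
  V = {[G=J], [I=K]}: π^{-1}(V) = {G, I, J, K} ∉ τ ✗.
  V = {[H], [I=K]}: π^{-1}(V) = {H, I, K} ∈ τ ✓.
  V = {[G=J], [H], [I=K]}: π^{-1}(V) = {G, H, I, J, K} ∈ τ ✓.
Open sets in the quotient: τ_Q = {{}, {[H], [I=K]}, {[G=J], [H], [I=K]}} (3 elements).


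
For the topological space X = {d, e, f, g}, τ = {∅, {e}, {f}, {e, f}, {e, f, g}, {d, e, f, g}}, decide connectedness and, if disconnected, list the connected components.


(X, τ) is connected.

Find clopen sets (U ∈ τ with X ∖ U ∈ τ):
  U = ∅, X ∖ U = {d, e, f, g} — both open, so U is clopen.
  U = {d, e, f, g}, X ∖ U = ∅ — both open, so U is clopen.
Only trivial clopens (∅ and X) exist, so (X, τ) is connected.
Compute connected components by grouping points that agree on all clopens:
  component: {d, e, f, g}


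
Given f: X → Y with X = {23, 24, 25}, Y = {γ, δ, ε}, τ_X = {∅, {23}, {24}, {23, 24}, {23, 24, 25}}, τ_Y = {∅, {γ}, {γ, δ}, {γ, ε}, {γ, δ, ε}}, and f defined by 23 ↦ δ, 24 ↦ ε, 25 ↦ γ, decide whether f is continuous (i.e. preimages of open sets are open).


f is NOT continuous.

Compute f^{-1}(U) for each U ∈ τ_Y:
  U = ∅: f^{-1}(U) = ∅ ∈ τ_X ✓.
  U = {γ}: f^{-1}(U) = {25} ∉ τ_X ✗.
  U = {γ, δ}: f^{-1}(U) = {23, 25} ∉ τ_X ✗.
  U = {γ, ε}: f^{-1}(U) = {24, 25} ∉ τ_X ✗.
  U = {γ, δ, ε}: f^{-1}(U) = {23, 24, 25} ∈ τ_X ✓.
Found U = {γ} with f^{-1}(U) = {25} not in τ_X. Therefore f is NOT continuous.


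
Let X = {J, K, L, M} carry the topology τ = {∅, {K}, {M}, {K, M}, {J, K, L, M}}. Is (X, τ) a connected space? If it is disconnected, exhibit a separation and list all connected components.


(X, τ) is connected.

Find clopen sets (U ∈ τ with X ∖ U ∈ τ):
  U = ∅, X ∖ U = {J, K, L, M} — both open, so U is clopen.
  U = {J, K, L, M}, X ∖ U = ∅ — both open, so U is clopen.
Only trivial clopens (∅ and X) exist, so (X, τ) is connected.
Compute connected components by grouping points that agree on all clopens:
  component: {J, K, L, M}


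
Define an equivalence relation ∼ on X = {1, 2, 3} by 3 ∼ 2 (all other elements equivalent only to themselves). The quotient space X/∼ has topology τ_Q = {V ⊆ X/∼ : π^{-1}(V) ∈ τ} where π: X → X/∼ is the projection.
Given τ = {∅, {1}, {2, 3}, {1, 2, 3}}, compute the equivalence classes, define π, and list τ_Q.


X/∼ = {[1], [2=3]}; |τ_Q| = 4.

Equivalence classes: [1], [2=3].
Quotient map π: X → X/∼ sends 1 ↦ [1], 2 ↦ [2=3], 3 ↦ [2=3].
For each subset V ⊆ X/∼, compute π^{-1}(V) ⊆ X and check whether π^{-1}(V) ∈ τ. V is open in τ_Q iff π^{-1}(V) ∈ τ.
  V = {}: π^{-1}(V) = ∅ ∈ τ ✓.
  V = {[1]}: π^{-1}(V) = {1} ∈ τ ✓.
  V = {[2=3]}: π^{-1}(V) = {2, 3} ∈ τ ✓.
  V = {[1], [2=3]}: π^{-1}(V) = {1, 2, 3} ∈ τ ✓.
Open sets in the quotient: τ_Q = {{}, {[1]}, {[2=3]}, {[1], [2=3]}} (4 elements).


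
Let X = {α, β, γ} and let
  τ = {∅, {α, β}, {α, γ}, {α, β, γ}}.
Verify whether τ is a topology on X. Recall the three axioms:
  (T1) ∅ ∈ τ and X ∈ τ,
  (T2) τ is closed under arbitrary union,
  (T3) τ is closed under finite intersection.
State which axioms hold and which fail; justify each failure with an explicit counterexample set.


τ is NOT a topology on X.

Axiom (T1): ∅ ∈ τ? Yes; X ∈ τ? Yes.
Axiom (T2/T3): check pairwise unions and intersections of members of τ.
Counterexample for (T3): {α, β} ∩ {α, γ} = {α} ∉ τ. Therefore τ is NOT a topology.


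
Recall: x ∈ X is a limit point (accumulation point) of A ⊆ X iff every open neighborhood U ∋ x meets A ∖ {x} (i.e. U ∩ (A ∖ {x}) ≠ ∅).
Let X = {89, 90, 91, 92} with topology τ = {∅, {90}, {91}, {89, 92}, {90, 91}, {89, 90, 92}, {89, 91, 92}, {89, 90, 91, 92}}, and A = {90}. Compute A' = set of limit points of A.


A' = ∅

For each x ∈ X, list the open sets U ∈ τ with x ∈ U, then check whether U ∩ (A ∖ {x}) ≠ ∅ for every such U.
  x = 89: open {89, 92} ∋ x has {89, 92} ∩ (A ∖ {89}) = ∅, so x is NOT a limit point.
  x = 90: open {90} ∋ x has {90} ∩ (A ∖ {90}) = ∅, so x is NOT a limit point.
  x = 91: open {91} ∋ x has {91} ∩ (A ∖ {91}) = ∅, so x is NOT a limit point.
  x = 92: open {89, 92} ∋ x has {89, 92} ∩ (A ∖ {92}) = ∅, so x is NOT a limit point.
Collecting: A' = ∅.


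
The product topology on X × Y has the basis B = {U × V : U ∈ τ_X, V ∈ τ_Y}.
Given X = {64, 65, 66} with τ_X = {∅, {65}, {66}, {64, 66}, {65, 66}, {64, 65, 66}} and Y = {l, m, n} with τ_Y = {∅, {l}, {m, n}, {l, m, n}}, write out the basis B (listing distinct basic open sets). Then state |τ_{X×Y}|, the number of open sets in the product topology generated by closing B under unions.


Basis B = {∅ × ∅, {65} × {l}, {66} × {l}, {64, 66} × {l}, {65, 66} × {l}, {65} × {m, n}, {66} × {m, n}, {64, 65, 66} × {l}, {65} × {l, m, n}, {66} × {l, m, n}, {64, 66} × {m, n}, {65, 66} × {m, n}, {64, 66} × {l, m, n}, {64, 65, 66} × {m, n}, {65, 66} × {l, m, n}, {64, 65, 66} × {l, m, n}}; |τ_{X×Y}| = 36.

Enumerate products U × V with U ∈ τ_X, V ∈ τ_Y (deduplicated):
  ∅ × ∅ = {} (∅)
  {65} × {l} = {(65,l)}
  {66} × {l} = {(66,l)}
  {64, 66} × {l} = {(64,l), (66,l)}
  {65, 66} × {l} = {(65,l), (66,l)}
  {65} × {m, n} = {(65,m), (65,n)}
  {66} × {m, n} = {(66,m), (66,n)}
  {64, 65, 66} × {l} = {(64,l), (65,l), (66,l)}
  {65} × {l, m, n} = {(65,l), (65,m), (65,n)}
  {66} × {l, m, n} = {(66,l), (66,m), (66,n)}
  {64, 66} × {m, n} = {(64,m), (64,n), (66,m), (66,n)}
  {65, 66} × {m, n} = {(65,m), (65,n), (66,m), (66,n)}
  {64, 66} × {l, m, n} = {(64,l), (64,m), (64,n), (66,l), (66,m), (66,n)}
  {64, 65, 66} × {m, n} = {(64,m), (64,n), (65,m), (65,n), (66,m), (66,n)}
  {65, 66} × {l, m, n} = {(65,l), (65,m), (65,n), (66,l), (66,m), (66,n)}
  {64, 65, 66} × {l, m, n} = {(64,l), (64,m), (64,n), (65,l), (65,m), (65,n), (66,l), (66,m), (66,n)}
These 16 distinct sets form the basis B.
Close under arbitrary unions to get τ_{X×Y}; counting gives |τ_{X×Y}| = 36.


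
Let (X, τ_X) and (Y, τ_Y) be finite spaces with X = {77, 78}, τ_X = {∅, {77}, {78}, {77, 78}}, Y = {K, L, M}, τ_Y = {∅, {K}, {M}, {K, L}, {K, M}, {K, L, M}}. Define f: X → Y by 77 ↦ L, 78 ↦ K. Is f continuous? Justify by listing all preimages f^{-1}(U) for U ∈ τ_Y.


f IS continuous.

Compute f^{-1}(U) for each U ∈ τ_Y:
  U = ∅: f^{-1}(U) = ∅ ∈ τ_X ✓.
  U = {K}: f^{-1}(U) = {78} ∈ τ_X ✓.
  U = {M}: f^{-1}(U) = ∅ ∈ τ_X ✓.
  U = {K, L}: f^{-1}(U) = {77, 78} ∈ τ_X ✓.
  U = {K, M}: f^{-1}(U) = {78} ∈ τ_X ✓.
  U = {K, L, M}: f^{-1}(U) = {77, 78} ∈ τ_X ✓.
Every preimage lies in τ_X, so f IS continuous.


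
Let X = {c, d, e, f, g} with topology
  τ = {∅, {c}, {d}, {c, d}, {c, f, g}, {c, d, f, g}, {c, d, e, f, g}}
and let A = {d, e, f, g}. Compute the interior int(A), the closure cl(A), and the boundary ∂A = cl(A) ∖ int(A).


int(A) = {d}, cl(A) = {d, e, f, g}, ∂A = {e, f, g}.

Closed sets in (X, τ) are complements of opens:
  closed(X, τ) = {∅, {e}, {d, e}, {e, f, g}, {c, e, f, g}, {d, e, f, g}, {c, d, e, f, g}}.
int(A) = ⋃ {U ∈ τ : U ⊆ A}. Opens contained in A: ∅, {d}.
Taking the union of these: int(A) = {d}.
cl(A) = ⋂ {C closed : A ⊆ C}. Closed sets containing A: {d, e, f, g}, {c, d, e, f, g}.
Intersecting these: cl(A) = {d, e, f, g}.
∂A = cl(A) ∖ int(A) = {d, e, f, g} ∖ {d} = {e, f, g}.


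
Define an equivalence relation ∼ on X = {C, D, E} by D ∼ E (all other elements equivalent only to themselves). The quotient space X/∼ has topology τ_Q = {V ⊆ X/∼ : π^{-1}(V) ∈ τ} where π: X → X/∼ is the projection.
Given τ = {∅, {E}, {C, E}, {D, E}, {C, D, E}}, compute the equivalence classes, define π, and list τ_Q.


X/∼ = {[C], [D=E]}; |τ_Q| = 3.

Equivalence classes: [C], [D=E].
Quotient map π: X → X/∼ sends C ↦ [C], D ↦ [D=E], E ↦ [D=E].
For each subset V ⊆ X/∼, compute π^{-1}(V) ⊆ X and check whether π^{-1}(V) ∈ τ. V is open in τ_Q iff π^{-1}(V) ∈ τ.
  V = {}: π^{-1}(V) = ∅ ∈ τ ✓.
  V = {[C]}: π^{-1}(V) = {C} ∉ τ ✗.
  V = {[D=E]}: π^{-1}(V) = {D, E} ∈ τ ✓.
  V = {[C], [D=E]}: π^{-1}(V) = {C, D, E} ∈ τ ✓.
Open sets in the quotient: τ_Q = {{}, {[D=E]}, {[C], [D=E]}} (3 elements).


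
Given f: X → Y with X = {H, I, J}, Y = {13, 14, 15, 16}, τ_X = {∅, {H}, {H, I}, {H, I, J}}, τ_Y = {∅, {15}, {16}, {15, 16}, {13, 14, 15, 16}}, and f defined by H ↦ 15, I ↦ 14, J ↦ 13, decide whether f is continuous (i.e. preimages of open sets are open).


f IS continuous.

Compute f^{-1}(U) for each U ∈ τ_Y:
  U = ∅: f^{-1}(U) = ∅ ∈ τ_X ✓.
  U = {15}: f^{-1}(U) = {H} ∈ τ_X ✓.
  U = {16}: f^{-1}(U) = ∅ ∈ τ_X ✓.
  U = {15, 16}: f^{-1}(U) = {H} ∈ τ_X ✓.
  U = {13, 14, 15, 16}: f^{-1}(U) = {H, I, J} ∈ τ_X ✓.
Every preimage lies in τ_X, so f IS continuous.


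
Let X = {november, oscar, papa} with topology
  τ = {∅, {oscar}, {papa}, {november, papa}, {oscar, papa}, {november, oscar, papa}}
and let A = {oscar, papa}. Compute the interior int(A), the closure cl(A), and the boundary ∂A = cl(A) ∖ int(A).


int(A) = {oscar, papa}, cl(A) = {november, oscar, papa}, ∂A = {november}.

Closed sets in (X, τ) are complements of opens:
  closed(X, τ) = {∅, {november}, {oscar}, {november, oscar}, {november, papa}, {november, oscar, papa}}.
int(A) = ⋃ {U ∈ τ : U ⊆ A}. Opens contained in A: ∅, {oscar}, {papa}, {oscar, papa}.
Taking the union of these: int(A) = {oscar, papa}.
cl(A) = ⋂ {C closed : A ⊆ C}. Closed sets containing A: {november, oscar, papa}.
Intersecting these: cl(A) = {november, oscar, papa}.
∂A = cl(A) ∖ int(A) = {november, oscar, papa} ∖ {oscar, papa} = {november}.


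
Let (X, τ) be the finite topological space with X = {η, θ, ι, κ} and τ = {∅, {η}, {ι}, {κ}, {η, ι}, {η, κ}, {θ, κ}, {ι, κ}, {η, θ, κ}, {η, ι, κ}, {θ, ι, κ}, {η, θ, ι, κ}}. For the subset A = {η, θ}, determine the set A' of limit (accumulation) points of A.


A' = ∅

For each x ∈ X, list the open sets U ∈ τ with x ∈ U, then check whether U ∩ (A ∖ {x}) ≠ ∅ for every such U.
  x = η: open {η} ∋ x has {η} ∩ (A ∖ {η}) = ∅, so x is NOT a limit point.
  x = θ: open {θ, κ} ∋ x has {θ, κ} ∩ (A ∖ {θ}) = ∅, so x is NOT a limit point.
  x = ι: open {ι} ∋ x has {ι} ∩ (A ∖ {ι}) = ∅, so x is NOT a limit point.
  x = κ: open {κ} ∋ x has {κ} ∩ (A ∖ {κ}) = ∅, so x is NOT a limit point.
Collecting: A' = ∅.


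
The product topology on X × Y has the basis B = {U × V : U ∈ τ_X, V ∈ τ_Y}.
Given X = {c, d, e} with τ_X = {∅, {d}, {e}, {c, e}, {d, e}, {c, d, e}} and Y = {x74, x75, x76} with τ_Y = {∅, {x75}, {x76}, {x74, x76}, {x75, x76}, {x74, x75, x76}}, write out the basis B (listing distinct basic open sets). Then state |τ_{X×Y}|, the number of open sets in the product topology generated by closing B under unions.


Basis B = {∅ × ∅, {d} × {x75}, {d} × {x76}, {e} × {x75}, {e} × {x76}, {c, e} × {x75}, {c, e} × {x76}, {d} × {x74, x76}, {d} × {x75, x76}, {d, e} × {x75}, {d, e} × {x76}, {e} × {x74, x76}, {e} × {x75, x76}, {c, d, e} × {x75}, {c, d, e} × {x76}, {d} × {x74, x75, x76}, {e} × {x74, x75, x76}, {c, e} × {x74, x76}, {c, e} × {x75, x76}, {d, e} × {x74, x76}, {d, e} × {x75, x76}, {c, e} × {x74, x75, x76}, {c, d, e} × {x74, x76}, {c, d, e} × {x75, x76}, {d, e} × {x74, x75, x76}, {c, d, e} × {x74, x75, x76}}; |τ_{X×Y}| = 108.

Enumerate products U × V with U ∈ τ_X, V ∈ τ_Y (deduplicated):
  ∅ × ∅ = {} (∅)
  {d} × {x75} = {(d,x75)}
  {d} × {x76} = {(d,x76)}
  {e} × {x75} = {(e,x75)}
  {e} × {x76} = {(e,x76)}
  {c, e} × {x75} = {(c,x75), (e,x75)}
  {c, e} × {x76} = {(c,x76), (e,x76)}
  {d} × {x74, x76} = {(d,x74), (d,x76)}
  {d} × {x75, x76} = {(d,x75), (d,x76)}
  {d, e} × {x75} = {(d,x75), (e,x75)}
  {d, e} × {x76} = {(d,x76), (e,x76)}
  {e} × {x74, x76} = {(e,x74), (e,x76)}
  {e} × {x75, x76} = {(e,x75), (e,x76)}
  {c, d, e} × {x75} = {(c,x75), (d,x75), (e,x75)}
  {c, d, e} × {x76} = {(c,x76), (d,x76), (e,x76)}
  {d} × {x74, x75, x76} = {(d,x74), (d,x75), (d,x76)}
  {e} × {x74, x75, x76} = {(e,x74), (e,x75), (e,x76)}
  {c, e} × {x74, x76} = {(c,x74), (c,x76), (e,x74), (e,x76)}
  {c, e} × {x75, x76} = {(c,x75), (c,x76), (e,x75), (e,x76)}
  {d, e} × {x74, x76} = {(d,x74), (d,x76), (e,x74), (e,x76)}
  {d, e} × {x75, x76} = {(d,x75), (d,x76), (e,x75), (e,x76)}
  {c, e} × {x74, x75, x76} = {(c,x74), (c,x75), (c,x76), (e,x74), (e,x75), (e,x76)}
  {c, d, e} × {x74, x76} = {(c,x74), (c,x76), (d,x74), (d,x76), (e,x74), (e,x76)}
  {c, d, e} × {x75, x76} = {(c,x75), (c,x76), (d,x75), (d,x76), (e,x75), (e,x76)}
  {d, e} × {x74, x75, x76} = {(d,x74), (d,x75), (d,x76), (e,x74), (e,x75), (e,x76)}
  {c, d, e} × {x74, x75, x76} = {(c,x74), (c,x75), (c,x76), (d,x74), (d,x75), (d,x76), (e,x74), (e,x75), (e,x76)}
These 26 distinct sets form the basis B.
Close under arbitrary unions to get τ_{X×Y}; counting gives |τ_{X×Y}| = 108.


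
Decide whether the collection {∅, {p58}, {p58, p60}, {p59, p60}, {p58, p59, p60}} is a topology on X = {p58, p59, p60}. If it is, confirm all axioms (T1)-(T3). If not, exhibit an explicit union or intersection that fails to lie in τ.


τ is NOT a topology on X.

Axiom (T1): ∅ ∈ τ? Yes; X ∈ τ? Yes.
Axiom (T2/T3): check pairwise unions and intersections of members of τ.
Counterexample for (T3): {p58, p60} ∩ {p59, p60} = {p60} ∉ τ. Therefore τ is NOT a topology.


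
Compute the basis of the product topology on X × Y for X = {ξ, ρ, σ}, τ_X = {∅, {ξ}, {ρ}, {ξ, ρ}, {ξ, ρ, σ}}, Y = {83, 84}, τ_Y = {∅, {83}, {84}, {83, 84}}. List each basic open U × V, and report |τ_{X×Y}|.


Basis B = {∅ × ∅, {ξ} × {83}, {ξ} × {84}, {ρ} × {83}, {ρ} × {84}, {ξ} × {83, 84}, {ξ, ρ} × {83}, {ξ, ρ} × {84}, {ρ} × {83, 84}, {ξ, ρ, σ} × {83}, {ξ, ρ, σ} × {84}, {ξ, ρ} × {83, 84}, {ξ, ρ, σ} × {83, 84}}; |τ_{X×Y}| = 25.

Enumerate products U × V with U ∈ τ_X, V ∈ τ_Y (deduplicated):
  ∅ × ∅ = {} (∅)
  {ξ} × {83} = {(ξ,83)}
  {ξ} × {84} = {(ξ,84)}
  {ρ} × {83} = {(ρ,83)}
  {ρ} × {84} = {(ρ,84)}
  {ξ} × {83, 84} = {(ξ,83), (ξ,84)}
  {ξ, ρ} × {83} = {(ξ,83), (ρ,83)}
  {ξ, ρ} × {84} = {(ξ,84), (ρ,84)}
  {ρ} × {83, 84} = {(ρ,83), (ρ,84)}
  {ξ, ρ, σ} × {83} = {(ξ,83), (ρ,83), (σ,83)}
  {ξ, ρ, σ} × {84} = {(ξ,84), (ρ,84), (σ,84)}
  {ξ, ρ} × {83, 84} = {(ξ,83), (ξ,84), (ρ,83), (ρ,84)}
  {ξ, ρ, σ} × {83, 84} = {(ξ,83), (ξ,84), (ρ,83), (ρ,84), (σ,83), (σ,84)}
These 13 distinct sets form the basis B.
Close under arbitrary unions to get τ_{X×Y}; counting gives |τ_{X×Y}| = 25.


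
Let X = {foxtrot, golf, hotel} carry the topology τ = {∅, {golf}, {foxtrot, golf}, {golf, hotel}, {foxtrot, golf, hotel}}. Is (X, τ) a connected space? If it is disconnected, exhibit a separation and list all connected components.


(X, τ) is connected.

Find clopen sets (U ∈ τ with X ∖ U ∈ τ):
  U = ∅, X ∖ U = {foxtrot, golf, hotel} — both open, so U is clopen.
  U = {foxtrot, golf, hotel}, X ∖ U = ∅ — both open, so U is clopen.
Only trivial clopens (∅ and X) exist, so (X, τ) is connected.
Compute connected components by grouping points that agree on all clopens:
  component: {foxtrot, golf, hotel}


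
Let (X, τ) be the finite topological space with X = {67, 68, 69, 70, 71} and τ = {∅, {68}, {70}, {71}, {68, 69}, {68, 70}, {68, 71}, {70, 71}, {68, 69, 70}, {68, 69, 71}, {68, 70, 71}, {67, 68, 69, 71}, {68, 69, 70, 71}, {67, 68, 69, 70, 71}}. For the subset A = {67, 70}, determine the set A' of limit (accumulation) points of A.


A' = ∅

For each x ∈ X, list the open sets U ∈ τ with x ∈ U, then check whether U ∩ (A ∖ {x}) ≠ ∅ for every such U.
  x = 67: open {67, 68, 69, 71} ∋ x has {67, 68, 69, 71} ∩ (A ∖ {67}) = ∅, so x is NOT a limit point.
  x = 68: open {68} ∋ x has {68} ∩ (A ∖ {68}) = ∅, so x is NOT a limit point.
  x = 69: open {68, 69} ∋ x has {68, 69} ∩ (A ∖ {69}) = ∅, so x is NOT a limit point.
  x = 70: open {70} ∋ x has {70} ∩ (A ∖ {70}) = ∅, so x is NOT a limit point.
  x = 71: open {71} ∋ x has {71} ∩ (A ∖ {71}) = ∅, so x is NOT a limit point.
Collecting: A' = ∅.


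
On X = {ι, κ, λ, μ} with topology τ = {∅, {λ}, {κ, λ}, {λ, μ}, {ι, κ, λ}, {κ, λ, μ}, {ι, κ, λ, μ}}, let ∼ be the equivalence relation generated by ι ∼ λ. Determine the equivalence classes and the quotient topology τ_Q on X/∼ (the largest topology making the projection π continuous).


X/∼ = {[ι=λ], [κ], [μ]}; |τ_Q| = 3.

Equivalence classes: [ι=λ], [κ], [μ].
Quotient map π: X → X/∼ sends ι ↦ [ι=λ], κ ↦ [κ], λ ↦ [ι=λ], μ ↦ [μ].
For each subset V ⊆ X/∼, compute π^{-1}(V) ⊆ X and check whether π^{-1}(V) ∈ τ. V is open in τ_Q iff π^{-1}(V) ∈ τ.
  V = {}: π^{-1}(V) = ∅ ∈ τ ✓.
  V = {[ι=λ]}: π^{-1}(V) = {ι, λ} ∉ τ ✗.
  V = {[κ]}: π^{-1}(V) = {κ} ∉ τ ✗.
  V = {[ι=λ], [κ]}: π^{-1}(V) = {ι, κ, λ} ∈ τ ✓.
  V = {[μ]}: π^{-1}(V) = {μ} ∉ τ ✗.
  V = {[ι=λ], [μ]}: π^{-1}(V) = {ι, λ, μ} ∉ τ ✗.
  V = {[κ], [μ]}: π^{-1}(V) = {κ, μ} ∉ τ ✗.
  V = {[ι=λ], [κ], [μ]}: π^{-1}(V) = {ι, κ, λ, μ} ∈ τ ✓.
Open sets in the quotient: τ_Q = {{}, {[ι=λ], [κ]}, {[ι=λ], [κ], [μ]}} (3 elements).
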